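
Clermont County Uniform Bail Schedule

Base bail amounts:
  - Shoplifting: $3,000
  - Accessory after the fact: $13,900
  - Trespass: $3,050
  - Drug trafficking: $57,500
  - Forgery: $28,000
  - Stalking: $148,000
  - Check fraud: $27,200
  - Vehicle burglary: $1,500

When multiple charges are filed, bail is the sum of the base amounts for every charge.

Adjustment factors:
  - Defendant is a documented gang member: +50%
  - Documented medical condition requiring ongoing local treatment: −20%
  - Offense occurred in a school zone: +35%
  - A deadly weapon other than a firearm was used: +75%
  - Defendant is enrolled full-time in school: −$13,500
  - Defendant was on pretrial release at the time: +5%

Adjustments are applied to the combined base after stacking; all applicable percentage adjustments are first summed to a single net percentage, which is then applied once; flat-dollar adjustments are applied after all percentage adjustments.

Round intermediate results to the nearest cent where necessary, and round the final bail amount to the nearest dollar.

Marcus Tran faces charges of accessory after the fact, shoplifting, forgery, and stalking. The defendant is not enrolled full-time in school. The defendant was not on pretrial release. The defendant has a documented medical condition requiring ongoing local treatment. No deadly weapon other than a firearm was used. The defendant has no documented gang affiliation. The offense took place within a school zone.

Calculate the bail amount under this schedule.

$221,835

Base amounts from the schedule: accessory after the fact $13,900; shoplifting $3,000; forgery $28,000; stalking $148,000.
Stacking rule: sum of all bases. $13,900 + $3,000 + $28,000 + $148,000 = $192,900.
Net percentage adjustment: −20% +35% = +15%. $192,900 × 1.15 = $221,835.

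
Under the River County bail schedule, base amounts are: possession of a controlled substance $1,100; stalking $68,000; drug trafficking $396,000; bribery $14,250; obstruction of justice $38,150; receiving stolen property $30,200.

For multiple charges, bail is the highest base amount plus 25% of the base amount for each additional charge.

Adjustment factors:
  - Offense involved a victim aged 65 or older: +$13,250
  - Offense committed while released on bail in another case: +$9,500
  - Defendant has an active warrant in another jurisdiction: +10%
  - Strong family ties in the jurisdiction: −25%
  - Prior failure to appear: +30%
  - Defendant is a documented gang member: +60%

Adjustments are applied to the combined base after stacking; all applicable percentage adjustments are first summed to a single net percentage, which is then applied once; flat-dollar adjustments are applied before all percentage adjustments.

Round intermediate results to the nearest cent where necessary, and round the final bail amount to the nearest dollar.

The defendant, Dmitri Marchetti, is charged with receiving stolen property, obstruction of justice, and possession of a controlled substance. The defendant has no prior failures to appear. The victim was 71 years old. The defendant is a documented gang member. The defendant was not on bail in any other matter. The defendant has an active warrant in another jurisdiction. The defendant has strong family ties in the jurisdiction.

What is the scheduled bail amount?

Base amounts from the schedule: receiving stolen property $30,200; obstruction of justice $38,150; possession of a controlled substance $1,100.
Stacking rule: highest base plus 25% of each additional charge. Highest is obstruction of justice at $38,150. Additional: $30,200 × 25% = $7,550; $1,100 × 25% = $275. Combined base = $38,150 + $7,825 = $45,975.
Offense involved a victim aged 65 or older (+$13,250 flat): $45,975 + $13,250 = $59,225.
Net percentage adjustment: +10% −25% +60% = +45%. $59,225 × 1.45 = $85,876.25.
Rounded to the nearest dollar: $85,876.

$85,876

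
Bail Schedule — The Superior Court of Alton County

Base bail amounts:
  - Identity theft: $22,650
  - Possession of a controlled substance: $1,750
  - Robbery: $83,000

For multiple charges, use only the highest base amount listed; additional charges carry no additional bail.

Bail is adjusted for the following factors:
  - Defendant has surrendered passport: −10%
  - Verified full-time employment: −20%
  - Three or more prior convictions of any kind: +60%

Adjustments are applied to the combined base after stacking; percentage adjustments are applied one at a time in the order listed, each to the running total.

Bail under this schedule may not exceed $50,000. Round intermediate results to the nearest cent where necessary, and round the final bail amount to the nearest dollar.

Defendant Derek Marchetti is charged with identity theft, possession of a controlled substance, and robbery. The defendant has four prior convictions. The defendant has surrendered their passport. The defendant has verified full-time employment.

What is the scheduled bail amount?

Base amounts from the schedule: identity theft $22,650; possession of a controlled substance $1,750; robbery $83,000.
Stacking rule: use the highest base only. Highest is robbery at $83,000. Combined base = $83,000.
Defendant has surrendered passport (−10%): $83,000 × 0.9 = $74,700.
Verified full-time employment (−20%): $74,700 × 0.8 = $59,760.
Three or more prior convictions of any kind (+60%): $59,760 × 1.6 = $95,616.
Result $95,616 exceeds the maximum of $50,000; bail is capped at $50,000.

$50,000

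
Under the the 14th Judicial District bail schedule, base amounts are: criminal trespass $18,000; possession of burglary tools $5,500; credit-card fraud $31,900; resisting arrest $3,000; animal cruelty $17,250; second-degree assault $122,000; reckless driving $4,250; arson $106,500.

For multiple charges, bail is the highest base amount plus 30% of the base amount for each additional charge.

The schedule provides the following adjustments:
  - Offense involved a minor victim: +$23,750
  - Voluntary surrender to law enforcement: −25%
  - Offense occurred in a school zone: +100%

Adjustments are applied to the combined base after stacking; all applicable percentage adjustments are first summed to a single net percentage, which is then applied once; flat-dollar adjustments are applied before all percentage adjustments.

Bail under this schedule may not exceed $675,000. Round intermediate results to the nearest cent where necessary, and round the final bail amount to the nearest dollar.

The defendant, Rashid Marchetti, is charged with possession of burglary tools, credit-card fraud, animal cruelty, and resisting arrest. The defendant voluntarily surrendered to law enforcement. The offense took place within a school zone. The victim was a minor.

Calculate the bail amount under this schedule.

Base amounts from the schedule: possession of burglary tools $5,500; credit-card fraud $31,900; animal cruelty $17,250; resisting arrest $3,000.
Stacking rule: highest base plus 30% of each additional charge. Highest is credit-card fraud at $31,900. Additional: $5,500 × 30% = $1,650; $17,250 × 30% = $5,175; $3,000 × 30% = $900. Combined base = $31,900 + $7,725 = $39,625.
Offense involved a minor victim (+$23,750 flat): $39,625 + $23,750 = $63,375.
Net percentage adjustment: −25% +100% = +75%. $63,375 × 1.75 = $110,906.25.
$110,906.25 is within the $675,000 maximum.
Rounded to the nearest dollar: $110,906.

$110,906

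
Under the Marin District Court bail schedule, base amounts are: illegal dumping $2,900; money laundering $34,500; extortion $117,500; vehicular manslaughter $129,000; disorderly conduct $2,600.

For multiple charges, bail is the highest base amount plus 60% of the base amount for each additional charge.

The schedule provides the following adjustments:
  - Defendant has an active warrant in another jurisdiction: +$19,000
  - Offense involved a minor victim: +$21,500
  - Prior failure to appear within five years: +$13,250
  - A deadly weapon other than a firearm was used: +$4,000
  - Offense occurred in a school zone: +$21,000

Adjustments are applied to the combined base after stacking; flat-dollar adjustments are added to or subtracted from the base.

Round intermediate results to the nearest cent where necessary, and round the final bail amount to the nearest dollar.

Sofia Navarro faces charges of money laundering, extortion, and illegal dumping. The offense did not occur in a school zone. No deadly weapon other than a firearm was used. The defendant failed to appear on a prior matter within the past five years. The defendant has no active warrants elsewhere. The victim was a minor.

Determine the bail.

$174,690

Base amounts from the schedule: money laundering $34,500; extortion $117,500; illegal dumping $2,900.
Stacking rule: highest base plus 60% of each additional charge. Highest is extortion at $117,500. Additional: $34,500 × 60% = $20,700; $2,900 × 60% = $1,740. Combined base = $117,500 + $22,440 = $139,940.
Offense involved a minor victim (+$21,500 flat): $139,940 + $21,500 = $161,440.
Prior failure to appear within five years (+$13,250 flat): $161,440 + $13,250 = $174,690.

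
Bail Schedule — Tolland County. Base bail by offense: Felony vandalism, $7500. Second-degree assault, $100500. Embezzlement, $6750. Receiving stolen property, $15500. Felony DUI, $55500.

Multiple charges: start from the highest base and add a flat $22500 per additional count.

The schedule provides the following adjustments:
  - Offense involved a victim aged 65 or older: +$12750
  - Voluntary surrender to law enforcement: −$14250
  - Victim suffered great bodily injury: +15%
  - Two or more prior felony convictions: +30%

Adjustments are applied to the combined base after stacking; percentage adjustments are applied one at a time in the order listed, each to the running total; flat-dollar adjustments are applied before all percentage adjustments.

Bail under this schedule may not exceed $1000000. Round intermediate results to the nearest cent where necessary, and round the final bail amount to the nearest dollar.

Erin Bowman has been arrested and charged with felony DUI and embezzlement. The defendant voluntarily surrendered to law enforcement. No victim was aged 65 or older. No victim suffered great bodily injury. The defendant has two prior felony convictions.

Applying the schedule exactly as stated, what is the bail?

$82875

Base amounts from the schedule: felony DUI $55500; embezzlement $6750.
Stacking rule: highest base plus $22500 per additional charge. Highest is felony DUI at $55500; 1 additional charge → +$22500. Combined base = $78000.
Voluntary surrender to law enforcement (−$14250 flat): $78000 − $14250 = $63750.
Two or more prior felony convictions (+30%): $63750 × 1.3 = $82875.
$82875 is within the $1000000 maximum.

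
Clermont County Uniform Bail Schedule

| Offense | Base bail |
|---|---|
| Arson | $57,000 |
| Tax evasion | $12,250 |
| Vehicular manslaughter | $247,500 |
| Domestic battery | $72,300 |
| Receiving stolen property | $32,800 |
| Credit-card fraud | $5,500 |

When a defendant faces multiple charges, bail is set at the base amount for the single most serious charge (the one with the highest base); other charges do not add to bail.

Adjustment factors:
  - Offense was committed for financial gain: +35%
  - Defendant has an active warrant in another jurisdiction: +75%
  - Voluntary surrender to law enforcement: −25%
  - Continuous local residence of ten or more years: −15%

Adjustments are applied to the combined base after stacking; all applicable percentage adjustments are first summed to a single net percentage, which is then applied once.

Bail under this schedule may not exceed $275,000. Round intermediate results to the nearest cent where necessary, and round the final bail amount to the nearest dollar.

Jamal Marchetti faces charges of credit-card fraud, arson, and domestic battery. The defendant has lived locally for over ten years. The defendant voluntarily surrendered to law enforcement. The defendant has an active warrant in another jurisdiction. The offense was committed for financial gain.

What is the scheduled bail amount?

Base amounts from the schedule: credit-card fraud $5,500; arson $57,000; domestic battery $72,300.
Stacking rule: use the highest base only. Highest is domestic battery at $72,300. Combined base = $72,300.
Net percentage adjustment: +35% +75% −25% −15% = +70%. $72,300 × 1.7 = $122,910.
$122,910 is within the $275,000 maximum.

$122,910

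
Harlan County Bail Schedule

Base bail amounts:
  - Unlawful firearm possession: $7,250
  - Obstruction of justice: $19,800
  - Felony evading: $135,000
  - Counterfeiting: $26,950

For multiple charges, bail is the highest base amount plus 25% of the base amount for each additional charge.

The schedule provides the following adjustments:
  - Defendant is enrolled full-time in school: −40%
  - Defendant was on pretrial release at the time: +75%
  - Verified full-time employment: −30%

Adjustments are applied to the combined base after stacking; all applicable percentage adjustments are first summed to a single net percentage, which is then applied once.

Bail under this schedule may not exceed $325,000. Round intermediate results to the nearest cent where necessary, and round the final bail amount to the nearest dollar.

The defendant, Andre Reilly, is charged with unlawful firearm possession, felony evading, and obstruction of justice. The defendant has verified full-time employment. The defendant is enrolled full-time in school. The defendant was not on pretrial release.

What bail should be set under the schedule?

Base amounts from the schedule: unlawful firearm possession $7,250; felony evading $135,000; obstruction of justice $19,800.
Stacking rule: highest base plus 25% of each additional charge. Highest is felony evading at $135,000. Additional: $7,250 × 25% = $1,812.50; $19,800 × 25% = $4,950. Combined base = $135,000 + $6,762.50 = $141,762.50.
Net percentage adjustment: −40% −30% = −70%. $141,762.50 × 0.3 = $42,528.75.
$42,528.75 is within the $325,000 maximum.
Rounded to the nearest dollar: $42,529.

$42,529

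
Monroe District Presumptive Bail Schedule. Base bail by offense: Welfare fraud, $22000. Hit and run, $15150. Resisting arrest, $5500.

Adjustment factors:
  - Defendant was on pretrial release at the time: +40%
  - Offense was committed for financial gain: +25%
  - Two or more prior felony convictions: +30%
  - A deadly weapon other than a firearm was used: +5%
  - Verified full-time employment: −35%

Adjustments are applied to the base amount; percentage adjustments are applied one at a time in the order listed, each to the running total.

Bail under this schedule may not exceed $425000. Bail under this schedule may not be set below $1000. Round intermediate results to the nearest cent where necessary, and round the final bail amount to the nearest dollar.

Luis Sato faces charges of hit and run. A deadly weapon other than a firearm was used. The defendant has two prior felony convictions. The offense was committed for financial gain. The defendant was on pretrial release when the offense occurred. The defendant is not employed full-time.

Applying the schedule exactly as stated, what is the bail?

Base amounts from the schedule: hit and run $15150.
Single charge. Combined base = $15150.
Defendant was on pretrial release at the time (+40%): $15150 × 1.4 = $21210.
Offense was committed for financial gain (+25%): $21210 × 1.25 = $26512.50.
Two or more prior felony convictions (+30%): $26512.50 × 1.3 = $34466.25.
A deadly weapon other than a firearm was used (+5%): $34466.25 × 1.05 = $36189.56.
$36189.56 is within the $425000 maximum.
$36189.56 is at or above the $1000 minimum.
Rounded to the nearest dollar: $36190.

$36190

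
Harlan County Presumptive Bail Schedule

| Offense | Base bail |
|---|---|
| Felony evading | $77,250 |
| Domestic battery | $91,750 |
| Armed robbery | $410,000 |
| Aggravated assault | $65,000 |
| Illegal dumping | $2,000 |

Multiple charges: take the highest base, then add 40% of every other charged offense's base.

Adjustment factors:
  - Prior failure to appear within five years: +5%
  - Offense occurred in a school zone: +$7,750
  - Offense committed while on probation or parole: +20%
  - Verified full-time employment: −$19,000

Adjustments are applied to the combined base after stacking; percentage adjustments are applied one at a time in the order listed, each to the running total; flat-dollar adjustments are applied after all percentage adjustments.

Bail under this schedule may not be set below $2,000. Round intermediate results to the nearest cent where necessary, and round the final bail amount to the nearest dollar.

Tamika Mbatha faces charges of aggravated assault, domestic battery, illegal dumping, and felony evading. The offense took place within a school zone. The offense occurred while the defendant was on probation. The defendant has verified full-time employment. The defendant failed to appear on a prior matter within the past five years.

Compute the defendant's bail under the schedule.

$177,057

Base amounts from the schedule: aggravated assault $65,000; domestic battery $91,750; illegal dumping $2,000; felony evading $77,250.
Stacking rule: highest base plus 40% of each additional charge. Highest is domestic battery at $91,750. Additional: $65,000 × 40% = $26,000; $2,000 × 40% = $800; $77,250 × 40% = $30,900. Combined base = $91,750 + $57,700 = $149,450.
Prior failure to appear within five years (+5%): $149,450 × 1.05 = $156,922.50.
Offense committed while on probation or parole (+20%): $156,922.50 × 1.2 = $188,307.
Offense occurred in a school zone (+$7,750 flat): $188,307 + $7,750 = $196,057.
Verified full-time employment (−$19,000 flat): $196,057 − $19,000 = $177,057.
$177,057 is at or above the $2,000 minimum.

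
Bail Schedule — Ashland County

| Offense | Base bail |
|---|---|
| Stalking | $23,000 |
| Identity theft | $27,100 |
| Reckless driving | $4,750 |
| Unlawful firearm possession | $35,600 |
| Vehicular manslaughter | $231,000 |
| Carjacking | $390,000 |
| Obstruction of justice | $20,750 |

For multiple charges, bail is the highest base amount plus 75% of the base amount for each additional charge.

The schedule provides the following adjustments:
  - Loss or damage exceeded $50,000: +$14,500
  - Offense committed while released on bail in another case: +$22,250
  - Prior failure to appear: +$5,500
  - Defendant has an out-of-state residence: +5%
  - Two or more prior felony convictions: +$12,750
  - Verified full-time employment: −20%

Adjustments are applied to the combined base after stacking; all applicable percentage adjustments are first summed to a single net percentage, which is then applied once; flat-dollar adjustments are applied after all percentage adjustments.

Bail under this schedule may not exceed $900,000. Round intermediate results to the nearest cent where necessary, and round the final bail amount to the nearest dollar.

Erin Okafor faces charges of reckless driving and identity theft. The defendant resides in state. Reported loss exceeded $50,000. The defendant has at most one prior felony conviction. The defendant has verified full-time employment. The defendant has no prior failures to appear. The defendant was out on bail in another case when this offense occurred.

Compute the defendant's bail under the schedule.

$61,280

Base amounts from the schedule: reckless driving $4,750; identity theft $27,100.
Stacking rule: highest base plus 75% of each additional charge. Highest is identity theft at $27,100. Additional: $4,750 × 75% = $3,562.50. Combined base = $27,100 + $3,562.50 = $30,662.50.
Verified full-time employment (−20%): $30,662.50 × 0.8 = $24,530.
Loss or damage exceeded $50,000 (+$14,500 flat): $24,530 + $14,500 = $39,030.
Offense committed while released on bail in another case (+$22,250 flat): $39,030 + $22,250 = $61,280.
$61,280 is within the $900,000 maximum.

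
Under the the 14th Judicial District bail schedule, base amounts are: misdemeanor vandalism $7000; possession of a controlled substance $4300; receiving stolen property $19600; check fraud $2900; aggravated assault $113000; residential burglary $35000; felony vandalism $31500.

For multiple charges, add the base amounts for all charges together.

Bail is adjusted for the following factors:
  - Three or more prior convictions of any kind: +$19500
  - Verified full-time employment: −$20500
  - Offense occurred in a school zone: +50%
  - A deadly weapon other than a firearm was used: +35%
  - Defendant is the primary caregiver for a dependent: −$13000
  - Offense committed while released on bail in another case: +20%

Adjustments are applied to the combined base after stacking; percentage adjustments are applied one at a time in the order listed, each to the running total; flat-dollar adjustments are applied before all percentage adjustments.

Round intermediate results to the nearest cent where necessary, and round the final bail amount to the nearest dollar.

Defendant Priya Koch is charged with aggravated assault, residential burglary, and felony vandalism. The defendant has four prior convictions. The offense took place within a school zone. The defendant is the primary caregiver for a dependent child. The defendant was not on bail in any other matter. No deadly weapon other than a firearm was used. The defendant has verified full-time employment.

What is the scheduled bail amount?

$248250

Base amounts from the schedule: aggravated assault $113000; residential burglary $35000; felony vandalism $31500.
Stacking rule: sum of all bases. $113000 + $35000 + $31500 = $179500.
Three or more prior convictions of any kind (+$19500 flat): $179500 + $19500 = $199000.
Verified full-time employment (−$20500 flat): $199000 − $20500 = $178500.
Defendant is the primary caregiver for a dependent (−$13000 flat): $178500 − $13000 = $165500.
Offense occurred in a school zone (+50%): $165500 × 1.5 = $248250.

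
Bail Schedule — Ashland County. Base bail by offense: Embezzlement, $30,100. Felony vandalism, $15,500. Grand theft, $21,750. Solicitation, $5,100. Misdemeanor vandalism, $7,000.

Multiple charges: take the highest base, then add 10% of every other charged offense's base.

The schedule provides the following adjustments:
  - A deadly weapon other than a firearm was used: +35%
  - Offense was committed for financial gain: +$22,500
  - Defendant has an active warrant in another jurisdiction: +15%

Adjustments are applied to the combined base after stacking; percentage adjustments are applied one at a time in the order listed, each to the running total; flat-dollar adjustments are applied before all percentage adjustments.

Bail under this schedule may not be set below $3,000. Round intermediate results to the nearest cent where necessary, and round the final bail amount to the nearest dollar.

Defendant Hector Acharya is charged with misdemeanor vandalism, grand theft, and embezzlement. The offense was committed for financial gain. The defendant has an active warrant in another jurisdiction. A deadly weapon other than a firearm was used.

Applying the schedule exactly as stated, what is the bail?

Base amounts from the schedule: misdemeanor vandalism $7,000; grand theft $21,750; embezzlement $30,100.
Stacking rule: highest base plus 10% of each additional charge. Highest is embezzlement at $30,100. Additional: $7,000 × 10% = $700; $21,750 × 10% = $2,175. Combined base = $30,100 + $2,875 = $32,975.
Offense was committed for financial gain (+$22,500 flat): $32,975 + $22,500 = $55,475.
A deadly weapon other than a firearm was used (+35%): $55,475 × 1.35 = $74,891.25.
Defendant has an active warrant in another jurisdiction (+15%): $74,891.25 × 1.15 = $86,124.94.
$86,124.94 is at or above the $3,000 minimum.
Rounded to the nearest dollar: $86,125.

$86,125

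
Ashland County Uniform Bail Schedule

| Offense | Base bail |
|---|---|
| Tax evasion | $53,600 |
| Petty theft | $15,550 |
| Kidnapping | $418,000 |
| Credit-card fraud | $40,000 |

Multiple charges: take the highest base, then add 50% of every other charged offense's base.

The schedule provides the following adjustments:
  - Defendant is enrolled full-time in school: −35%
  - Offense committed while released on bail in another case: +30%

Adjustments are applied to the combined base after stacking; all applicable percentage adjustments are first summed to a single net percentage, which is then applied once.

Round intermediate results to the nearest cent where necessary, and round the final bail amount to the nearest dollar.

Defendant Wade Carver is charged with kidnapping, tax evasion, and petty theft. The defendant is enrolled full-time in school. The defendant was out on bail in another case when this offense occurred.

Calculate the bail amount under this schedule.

Base amounts from the schedule: kidnapping $418,000; tax evasion $53,600; petty theft $15,550.
Stacking rule: highest base plus 50% of each additional charge. Highest is kidnapping at $418,000. Additional: $53,600 × 50% = $26,800; $15,550 × 50% = $7,775. Combined base = $418,000 + $34,575 = $452,575.
Net percentage adjustment: −35% +30% = −5%. $452,575 × 0.95 = $429,946.25.
Rounded to the nearest dollar: $429,946.

$429,946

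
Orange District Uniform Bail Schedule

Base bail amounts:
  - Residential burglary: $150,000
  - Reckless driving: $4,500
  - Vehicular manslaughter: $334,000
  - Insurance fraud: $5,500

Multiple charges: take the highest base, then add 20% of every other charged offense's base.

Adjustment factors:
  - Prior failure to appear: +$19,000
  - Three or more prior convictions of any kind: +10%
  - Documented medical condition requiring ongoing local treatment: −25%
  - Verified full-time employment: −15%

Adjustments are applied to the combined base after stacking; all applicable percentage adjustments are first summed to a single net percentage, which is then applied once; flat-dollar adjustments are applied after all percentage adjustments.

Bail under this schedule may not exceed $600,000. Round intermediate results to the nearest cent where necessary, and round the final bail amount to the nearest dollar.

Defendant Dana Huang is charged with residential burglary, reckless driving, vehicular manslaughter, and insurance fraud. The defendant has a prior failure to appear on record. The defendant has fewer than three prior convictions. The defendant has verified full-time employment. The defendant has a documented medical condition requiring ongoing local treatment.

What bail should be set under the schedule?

Base amounts from the schedule: residential burglary $150,000; reckless driving $4,500; vehicular manslaughter $334,000; insurance fraud $5,500.
Stacking rule: highest base plus 20% of each additional charge. Highest is vehicular manslaughter at $334,000. Additional: $150,000 × 20% = $30,000; $4,500 × 20% = $900; $5,500 × 20% = $1,100. Combined base = $334,000 + $32,000 = $366,000.
Net percentage adjustment: −25% −15% = −40%. $366,000 × 0.6 = $219,600.
Prior failure to appear (+$19,000 flat): $219,600 + $19,000 = $238,600.
$238,600 is within the $600,000 maximum.

$238,600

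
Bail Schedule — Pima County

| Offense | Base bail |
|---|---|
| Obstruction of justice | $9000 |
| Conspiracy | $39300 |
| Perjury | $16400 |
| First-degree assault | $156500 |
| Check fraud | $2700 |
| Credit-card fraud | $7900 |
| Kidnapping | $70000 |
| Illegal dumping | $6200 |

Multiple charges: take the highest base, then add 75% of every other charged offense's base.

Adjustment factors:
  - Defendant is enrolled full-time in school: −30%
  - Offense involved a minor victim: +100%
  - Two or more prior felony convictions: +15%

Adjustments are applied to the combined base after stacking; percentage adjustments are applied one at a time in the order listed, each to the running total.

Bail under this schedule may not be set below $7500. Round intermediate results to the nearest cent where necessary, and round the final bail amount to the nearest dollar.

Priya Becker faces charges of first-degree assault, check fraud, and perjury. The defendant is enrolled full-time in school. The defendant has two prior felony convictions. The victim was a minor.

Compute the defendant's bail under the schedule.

Base amounts from the schedule: first-degree assault $156500; check fraud $2700; perjury $16400.
Stacking rule: highest base plus 75% of each additional charge. Highest is first-degree assault at $156500. Additional: $2700 × 75% = $2025; $16400 × 75% = $12300. Combined base = $156500 + $14325 = $170825.
Defendant is enrolled full-time in school (−30%): $170825 × 0.7 = $119577.50.
Offense involved a minor victim (+100%): $119577.50 × 2 = $239155.
Two or more prior felony convictions (+15%): $239155 × 1.15 = $275028.25.
$275028.25 is at or above the $7500 minimum.
Rounded to the nearest dollar: $275028.

$275028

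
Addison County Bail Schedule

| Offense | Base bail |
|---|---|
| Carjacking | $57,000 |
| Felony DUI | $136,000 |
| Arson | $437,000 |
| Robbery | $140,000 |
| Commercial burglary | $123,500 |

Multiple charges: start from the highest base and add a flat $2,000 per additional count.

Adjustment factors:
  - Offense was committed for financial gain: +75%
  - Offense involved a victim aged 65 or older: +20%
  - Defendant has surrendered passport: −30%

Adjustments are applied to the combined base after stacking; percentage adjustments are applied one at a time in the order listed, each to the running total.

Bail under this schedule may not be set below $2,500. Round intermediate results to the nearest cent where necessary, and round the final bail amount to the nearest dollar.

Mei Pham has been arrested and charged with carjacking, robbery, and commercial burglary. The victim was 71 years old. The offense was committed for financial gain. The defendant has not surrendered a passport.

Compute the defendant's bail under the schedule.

$302,400

Base amounts from the schedule: carjacking $57,000; robbery $140,000; commercial burglary $123,500.
Stacking rule: highest base plus $2,000 per additional charge. Highest is robbery at $140,000; 2 additional charges → +$4,000. Combined base = $144,000.
Offense was committed for financial gain (+75%): $144,000 × 1.75 = $252,000.
Offense involved a victim aged 65 or older (+20%): $252,000 × 1.2 = $302,400.
$302,400 is at or above the $2,500 minimum.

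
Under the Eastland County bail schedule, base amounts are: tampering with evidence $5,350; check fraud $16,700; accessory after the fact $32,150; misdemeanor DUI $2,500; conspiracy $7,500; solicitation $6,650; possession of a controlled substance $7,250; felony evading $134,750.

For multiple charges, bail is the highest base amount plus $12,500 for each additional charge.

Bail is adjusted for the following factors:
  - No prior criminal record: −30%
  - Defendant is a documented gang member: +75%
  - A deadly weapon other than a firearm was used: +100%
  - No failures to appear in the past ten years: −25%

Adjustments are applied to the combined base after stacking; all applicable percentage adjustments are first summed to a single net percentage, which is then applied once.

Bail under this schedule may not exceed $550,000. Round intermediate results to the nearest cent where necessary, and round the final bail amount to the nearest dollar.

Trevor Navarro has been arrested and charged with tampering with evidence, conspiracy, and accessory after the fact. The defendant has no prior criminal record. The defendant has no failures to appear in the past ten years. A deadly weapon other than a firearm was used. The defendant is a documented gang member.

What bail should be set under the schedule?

$125,730

Base amounts from the schedule: tampering with evidence $5,350; conspiracy $7,500; accessory after the fact $32,150.
Stacking rule: highest base plus $12,500 per additional charge. Highest is accessory after the fact at $32,150; 2 additional charges → +$25,000. Combined base = $57,150.
Net percentage adjustment: −30% +75% +100% −25% = +120%. $57,150 × 2.2 = $125,730.
$125,730 is within the $550,000 maximum.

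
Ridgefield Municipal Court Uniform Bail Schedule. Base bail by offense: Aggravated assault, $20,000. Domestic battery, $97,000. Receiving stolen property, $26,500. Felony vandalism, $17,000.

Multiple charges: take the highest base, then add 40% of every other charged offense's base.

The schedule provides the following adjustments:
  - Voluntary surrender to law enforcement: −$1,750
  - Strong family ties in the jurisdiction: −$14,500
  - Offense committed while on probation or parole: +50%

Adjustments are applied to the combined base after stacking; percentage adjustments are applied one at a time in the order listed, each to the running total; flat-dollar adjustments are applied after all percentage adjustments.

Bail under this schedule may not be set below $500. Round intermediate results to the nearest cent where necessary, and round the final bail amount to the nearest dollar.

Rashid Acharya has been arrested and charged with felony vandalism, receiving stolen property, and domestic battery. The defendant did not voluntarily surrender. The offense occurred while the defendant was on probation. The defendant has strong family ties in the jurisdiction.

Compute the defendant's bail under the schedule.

Base amounts from the schedule: felony vandalism $17,000; receiving stolen property $26,500; domestic battery $97,000.
Stacking rule: highest base plus 40% of each additional charge. Highest is domestic battery at $97,000. Additional: $17,000 × 40% = $6,800; $26,500 × 40% = $10,600. Combined base = $97,000 + $17,400 = $114,400.
Offense committed while on probation or parole (+50%): $114,400 × 1.5 = $171,600.
Strong family ties in the jurisdiction (−$14,500 flat): $171,600 − $14,500 = $157,100.
$157,100 is at or above the $500 minimum.

$157,100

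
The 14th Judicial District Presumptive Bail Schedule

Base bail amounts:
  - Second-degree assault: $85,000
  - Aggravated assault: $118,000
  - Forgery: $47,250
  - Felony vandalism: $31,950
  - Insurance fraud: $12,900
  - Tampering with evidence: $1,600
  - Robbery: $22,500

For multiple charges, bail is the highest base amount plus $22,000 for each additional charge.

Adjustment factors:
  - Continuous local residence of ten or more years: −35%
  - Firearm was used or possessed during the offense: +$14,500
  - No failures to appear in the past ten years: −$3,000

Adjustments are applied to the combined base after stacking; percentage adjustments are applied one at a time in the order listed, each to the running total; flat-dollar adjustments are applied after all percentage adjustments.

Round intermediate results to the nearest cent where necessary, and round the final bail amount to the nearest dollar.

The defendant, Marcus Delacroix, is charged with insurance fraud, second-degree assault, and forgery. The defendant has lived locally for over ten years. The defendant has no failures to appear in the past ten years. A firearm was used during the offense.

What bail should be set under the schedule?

$95,350

Base amounts from the schedule: insurance fraud $12,900; second-degree assault $85,000; forgery $47,250.
Stacking rule: highest base plus $22,000 per additional charge. Highest is second-degree assault at $85,000; 2 additional charges → +$44,000. Combined base = $129,000.
Continuous local residence of ten or more years (−35%): $129,000 × 0.65 = $83,850.
Firearm was used or possessed during the offense (+$14,500 flat): $83,850 + $14,500 = $98,350.
No failures to appear in the past ten years (−$3,000 flat): $98,350 − $3,000 = $95,350.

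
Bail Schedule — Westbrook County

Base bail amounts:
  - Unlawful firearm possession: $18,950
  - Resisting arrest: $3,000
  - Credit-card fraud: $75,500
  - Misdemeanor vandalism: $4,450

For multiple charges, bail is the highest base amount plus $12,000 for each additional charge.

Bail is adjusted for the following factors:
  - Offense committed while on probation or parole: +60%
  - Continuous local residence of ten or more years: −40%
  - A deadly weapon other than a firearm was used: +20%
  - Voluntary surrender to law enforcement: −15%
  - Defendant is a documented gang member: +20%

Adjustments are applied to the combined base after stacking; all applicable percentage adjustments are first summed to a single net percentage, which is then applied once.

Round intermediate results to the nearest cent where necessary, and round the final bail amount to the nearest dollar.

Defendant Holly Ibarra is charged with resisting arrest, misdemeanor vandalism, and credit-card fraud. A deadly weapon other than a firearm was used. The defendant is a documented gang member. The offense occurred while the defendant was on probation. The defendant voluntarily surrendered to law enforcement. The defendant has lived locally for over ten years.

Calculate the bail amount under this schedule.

Base amounts from the schedule: resisting arrest $3,000; misdemeanor vandalism $4,450; credit-card fraud $75,500.
Stacking rule: highest base plus $12,000 per additional charge. Highest is credit-card fraud at $75,500; 2 additional charges → +$24,000. Combined base = $99,500.
Net percentage adjustment: +60% −40% +20% −15% +20% = +45%. $99,500 × 1.45 = $144,275.

$144,275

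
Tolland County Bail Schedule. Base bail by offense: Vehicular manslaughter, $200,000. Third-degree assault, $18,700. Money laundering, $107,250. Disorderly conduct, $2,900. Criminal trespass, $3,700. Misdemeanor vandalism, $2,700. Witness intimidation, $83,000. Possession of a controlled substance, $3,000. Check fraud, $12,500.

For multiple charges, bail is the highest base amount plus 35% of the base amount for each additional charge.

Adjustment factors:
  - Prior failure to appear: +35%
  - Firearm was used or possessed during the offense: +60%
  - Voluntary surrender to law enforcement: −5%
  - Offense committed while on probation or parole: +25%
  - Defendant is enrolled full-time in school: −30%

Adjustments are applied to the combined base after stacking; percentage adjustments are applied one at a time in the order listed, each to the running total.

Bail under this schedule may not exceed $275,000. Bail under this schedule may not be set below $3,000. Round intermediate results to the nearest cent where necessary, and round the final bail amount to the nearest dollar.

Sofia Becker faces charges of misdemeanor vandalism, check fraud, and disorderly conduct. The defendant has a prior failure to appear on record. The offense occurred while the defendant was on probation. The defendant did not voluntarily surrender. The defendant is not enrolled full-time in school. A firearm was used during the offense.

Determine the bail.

$39,042

Base amounts from the schedule: misdemeanor vandalism $2,700; check fraud $12,500; disorderly conduct $2,900.
Stacking rule: highest base plus 35% of each additional charge. Highest is check fraud at $12,500. Additional: $2,700 × 35% = $945; $2,900 × 35% = $1,015. Combined base = $12,500 + $1,960 = $14,460.
Prior failure to appear (+35%): $14,460 × 1.35 = $19,521.
Firearm was used or possessed during the offense (+60%): $19,521 × 1.6 = $31,233.60.
Offense committed while on probation or parole (+25%): $31,233.60 × 1.25 = $39,042.
$39,042 is within the $275,000 maximum.
$39,042 is at or above the $3,000 minimum.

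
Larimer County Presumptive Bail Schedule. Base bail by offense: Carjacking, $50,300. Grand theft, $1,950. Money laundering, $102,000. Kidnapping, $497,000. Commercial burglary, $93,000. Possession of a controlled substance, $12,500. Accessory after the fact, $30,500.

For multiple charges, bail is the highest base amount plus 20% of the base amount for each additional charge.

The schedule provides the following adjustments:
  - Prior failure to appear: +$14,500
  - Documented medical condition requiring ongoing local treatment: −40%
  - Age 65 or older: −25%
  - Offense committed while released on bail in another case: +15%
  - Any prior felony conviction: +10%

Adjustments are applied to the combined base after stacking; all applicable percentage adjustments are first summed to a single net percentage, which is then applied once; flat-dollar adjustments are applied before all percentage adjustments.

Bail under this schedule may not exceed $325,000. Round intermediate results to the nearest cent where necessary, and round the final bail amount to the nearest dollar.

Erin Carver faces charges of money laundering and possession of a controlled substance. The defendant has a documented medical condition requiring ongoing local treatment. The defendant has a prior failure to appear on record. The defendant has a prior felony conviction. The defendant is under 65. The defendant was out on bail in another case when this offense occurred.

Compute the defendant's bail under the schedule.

Base amounts from the schedule: money laundering $102,000; possession of a controlled substance $12,500.
Stacking rule: highest base plus 20% of each additional charge. Highest is money laundering at $102,000. Additional: $12,500 × 20% = $2,500. Combined base = $102,000 + $2,500 = $104,500.
Prior failure to appear (+$14,500 flat): $104,500 + $14,500 = $119,000.
Net percentage adjustment: −40% +15% +10% = −15%. $119,000 × 0.85 = $101,150.
$101,150 is within the $325,000 maximum.

$101,150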